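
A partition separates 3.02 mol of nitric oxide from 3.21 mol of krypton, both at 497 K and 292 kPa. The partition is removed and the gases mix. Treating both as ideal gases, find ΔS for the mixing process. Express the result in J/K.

ΔS_mix = 35.9 J/K

Mole fractions: x_A = 3.02/6.23 = 0.485, x_B = 0.515.
ΔS_mix = −R(n_A ln x_A + n_B ln x_B) = −8.314 × (3.02 ln 0.485 + 3.21 ln 0.515) = 35.9 J/K.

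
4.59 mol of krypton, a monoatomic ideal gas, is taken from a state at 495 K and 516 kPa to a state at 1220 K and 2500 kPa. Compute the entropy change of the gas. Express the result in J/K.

ΔS = 25.8 J/K

ΔS = nC_p ln(T₂/T₁) − nR ln(P₂/P₁), with C_p = 5R/2 = 20.79 J mol⁻¹ K⁻¹ for a monoatomic ideal gas.
ΔS = 4.59 × [20.79 × ln(1220/495) − 8.314 × ln(2500/516)] = 25.8 J/K.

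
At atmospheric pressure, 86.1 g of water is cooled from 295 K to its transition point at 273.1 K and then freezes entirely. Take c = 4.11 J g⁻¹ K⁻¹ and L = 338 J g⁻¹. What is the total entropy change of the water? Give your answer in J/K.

Cooling step: ΔS₁ = m c ln(T_tr/T_i) = 86.1 × 4.11 × ln(273.1/295) = -27.3 J/K.
Phase change: ΔS₂ = −mL/T_tr = −86.1 × 338 / 273.1 = -106.6 J/K.
ΔS_total = (-27.3) + (-106.6) = -134 J/K.

ΔS = -134 J/K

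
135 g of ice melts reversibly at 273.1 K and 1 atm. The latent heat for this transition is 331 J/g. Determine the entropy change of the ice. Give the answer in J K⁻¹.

Heat absorbed by the substance: Q = mL = 135 × 331 = 44685 J.
At constant T, ΔS = Q_rev/T = 44685 / 273.1 = 164 J/K.

ΔS = 164 J/K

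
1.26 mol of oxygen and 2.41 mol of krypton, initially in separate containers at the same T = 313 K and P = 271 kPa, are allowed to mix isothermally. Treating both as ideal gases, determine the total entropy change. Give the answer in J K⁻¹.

Mole fractions: x_A = 1.26/3.67 = 0.343, x_B = 0.657.
ΔS_mix = −R(n_A ln x_A + n_B ln x_B) = −8.314 × (1.26 ln 0.343 + 2.41 ln 0.657) = 19.6 J/K.

ΔS_mix = 19.6 J/K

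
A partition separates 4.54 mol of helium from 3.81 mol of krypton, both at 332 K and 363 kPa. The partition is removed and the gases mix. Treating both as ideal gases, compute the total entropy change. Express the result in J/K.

ΔS_mix = 47.9 J/K

Mole fractions: x_A = 4.54/8.35 = 0.544, x_B = 0.456.
ΔS_mix = −R(n_A ln x_A + n_B ln x_B) = −8.314 × (4.54 ln 0.544 + 3.81 ln 0.456) = 47.9 J/K.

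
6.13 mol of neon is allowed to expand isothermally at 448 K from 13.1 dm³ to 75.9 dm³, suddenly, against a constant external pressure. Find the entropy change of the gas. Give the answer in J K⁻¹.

Entropy is a state function, so ΔS_gas depends only on the end states.
For an isothermal ideal gas ΔS_gas = nR ln(V₂/V₁) = 6.13 × 8.314 × ln(75.9/13.1) = 89.5 J/K.

ΔS_gas = 89.5 J/K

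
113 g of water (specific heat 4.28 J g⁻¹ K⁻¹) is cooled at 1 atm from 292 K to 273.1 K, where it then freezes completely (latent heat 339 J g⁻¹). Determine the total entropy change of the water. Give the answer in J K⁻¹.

Cooling step: ΔS₁ = m c ln(T_tr/T_i) = 113 × 4.28 × ln(273.1/292) = -32.36 J/K.
Phase change: ΔS₂ = −mL/T_tr = −113 × 339 / 273.1 = -140.3 J/K.
ΔS_total = (-32.36) + (-140.3) = -173 J/K.

ΔS = -173 J/K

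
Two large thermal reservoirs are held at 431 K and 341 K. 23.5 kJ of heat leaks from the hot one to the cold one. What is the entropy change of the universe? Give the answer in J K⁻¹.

ΔS_total = 14.4 J/K

ΔS_hot = −Q/T_H = −23500/431 = -54.52 J/K and ΔS_cold = +Q/T_C = 23500/341 = 68.91 J/K.
ΔS_total = -54.52 + 68.91 = 14.4 J/K, positive as the second law requires.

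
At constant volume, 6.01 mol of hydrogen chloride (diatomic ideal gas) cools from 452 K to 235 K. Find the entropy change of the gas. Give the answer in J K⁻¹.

ΔS = -81.7 J/K

At constant volume, ΔS = nC_V ln(T₂/T₁) with C_V = 5R/2 = 20.79 J mol⁻¹ K⁻¹.
ΔS = 6.01 × 20.79 × ln(235/452) = -81.7 J/K.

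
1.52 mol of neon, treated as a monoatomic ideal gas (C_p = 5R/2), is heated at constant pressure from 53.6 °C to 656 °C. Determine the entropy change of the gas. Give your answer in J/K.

ΔS = 33 J/K

In kelvin: T₁ = 326.75 K, T₂ = 929.15 K. At constant pressure, ΔS = nC_p ln(T₂/T₁) with C_p = 5R/2 = 20.79 J mol⁻¹ K⁻¹.
ΔS = 1.52 × 20.79 × ln(929.15/326.75) = 33 J/K.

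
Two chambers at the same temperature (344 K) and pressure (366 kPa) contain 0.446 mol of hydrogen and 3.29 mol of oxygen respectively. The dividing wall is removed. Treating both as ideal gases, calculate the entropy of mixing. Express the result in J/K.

ΔS_mix = 11.4 J/K

Mole fractions: x_A = 0.446/3.74 = 0.119, x_B = 0.881.
ΔS_mix = −R(n_A ln x_A + n_B ln x_B) = −8.314 × (0.446 ln 0.119 + 3.29 ln 0.881) = 11.4 J/K.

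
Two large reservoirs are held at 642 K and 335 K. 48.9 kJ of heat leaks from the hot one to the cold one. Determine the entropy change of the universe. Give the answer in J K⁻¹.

ΔS_hot = −Q/T_H = −48900/642 = -76.17 J/K and ΔS_cold = +Q/T_C = 48900/335 = 146 J/K.
ΔS_total = -76.17 + 146 = 69.8 J/K, positive as the second law requires.

ΔS_total = 69.8 J/K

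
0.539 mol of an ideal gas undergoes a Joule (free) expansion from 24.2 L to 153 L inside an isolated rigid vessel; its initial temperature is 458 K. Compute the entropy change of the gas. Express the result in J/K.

No heat is exchanged and no work is done, so the ideal-gas temperature stays constant.
Entropy is a state function; using a reversible isothermal path, ΔS_gas = nR ln(V₂/V₁) = 0.539 × 8.314 × ln(153/24.2) = 8.26 J/K.

ΔS_gas = 8.26 J/K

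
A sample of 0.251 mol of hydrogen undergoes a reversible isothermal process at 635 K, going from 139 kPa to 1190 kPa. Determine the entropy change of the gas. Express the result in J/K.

For an isothermal ideal gas ΔS_gas = nR ln(P₁/P₂) = 0.251 × 8.314 × ln(139/1190) = -4.48 J/K.

ΔS_gas = -4.48 J/K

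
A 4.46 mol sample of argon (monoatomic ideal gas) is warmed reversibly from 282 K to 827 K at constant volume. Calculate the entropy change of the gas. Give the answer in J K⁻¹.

ΔS = 59.8 J/K

At constant volume, ΔS = nC_V ln(T₂/T₁) with C_V = 3R/2 = 12.47 J mol⁻¹ K⁻¹.
ΔS = 4.46 × 12.47 × ln(827/282) = 59.8 J/K.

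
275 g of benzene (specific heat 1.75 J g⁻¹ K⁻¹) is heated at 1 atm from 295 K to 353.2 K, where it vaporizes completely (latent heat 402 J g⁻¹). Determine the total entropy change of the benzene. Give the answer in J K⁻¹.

Warming step: ΔS₁ = m c ln(T_tr/T_i) = 275 × 1.75 × ln(353.2/295) = 86.65 J/K.
Phase change: ΔS₂ = +mL/T_tr = 275 × 402 / 353.2 = 313 J/K.
ΔS_total = (86.65) + (313) = 400 J/K.

ΔS = 400 J/K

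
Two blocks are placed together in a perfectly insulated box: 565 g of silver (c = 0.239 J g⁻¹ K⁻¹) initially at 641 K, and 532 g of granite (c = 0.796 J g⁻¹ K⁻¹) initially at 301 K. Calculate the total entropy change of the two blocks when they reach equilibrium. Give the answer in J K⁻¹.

Energy balance: T_f = (m₁c₁T₁ + m₂c₂T₂)/(m₁c₁ + m₂c₂) = 383.2 K.
ΔS₁ = m₁c₁ ln(T_f/T₁) = 135.035 × ln(383.2/641) = -69.47 J/K.
ΔS₂ = m₂c₂ ln(T_f/T₂) = 423.472 × ln(383.2/301) = 102.3 J/K.
ΔS_total = -69.47 + 102.3 = 32.8 J/K.

ΔS_total = 32.8 J/K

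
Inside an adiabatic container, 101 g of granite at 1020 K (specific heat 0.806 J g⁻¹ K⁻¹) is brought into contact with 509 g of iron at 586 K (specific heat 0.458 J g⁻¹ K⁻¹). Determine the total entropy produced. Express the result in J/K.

Energy balance: T_f = (m₁c₁T₁ + m₂c₂T₂)/(m₁c₁ + m₂c₂) = 698.33 K.
ΔS₁ = m₁c₁ ln(T_f/T₁) = 81.406 × ln(698.33/1020) = -30.84 J/K.
ΔS₂ = m₂c₂ ln(T_f/T₂) = 233.122 × ln(698.33/586) = 40.88 J/K.
ΔS_total = -30.84 + 40.88 = 10 J/K.

ΔS_total = 10 J/K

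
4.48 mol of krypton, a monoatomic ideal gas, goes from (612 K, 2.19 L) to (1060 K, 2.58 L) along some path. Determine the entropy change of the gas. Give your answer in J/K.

ΔS = 36.8 J/K

Entropy is a state function: ΔS = nC_V ln(T₂/T₁) + nR ln(V₂/V₁), with C_V = 3R/2 = 12.47 J mol⁻¹ K⁻¹ for a monoatomic ideal gas.
ΔS = 4.48 × [12.47 × ln(1060/612) + 8.314 × ln(2.58/2.19)] = 36.8 J/K.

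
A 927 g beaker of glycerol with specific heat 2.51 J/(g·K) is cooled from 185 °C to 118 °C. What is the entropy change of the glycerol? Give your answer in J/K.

ΔS = -368 J/K

In kelvin: T₁ = 458.15 K, T₂ = 391.15 K. ΔS = ∫dQ_rev/T = m c ln(T₂/T₁) = 927 × 2.51 × ln(391.15/458.15) = -368 J/K.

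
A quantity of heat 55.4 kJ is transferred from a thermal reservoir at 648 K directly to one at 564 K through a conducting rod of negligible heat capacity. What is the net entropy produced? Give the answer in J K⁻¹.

ΔS_total = 12.7 J/K

ΔS_hot = −Q/T_H = −55400/648 = -85.49 J/K and ΔS_cold = +Q/T_C = 55400/564 = 98.23 J/K.
ΔS_total = -85.49 + 98.23 = 12.7 J/K, positive as the second law requires.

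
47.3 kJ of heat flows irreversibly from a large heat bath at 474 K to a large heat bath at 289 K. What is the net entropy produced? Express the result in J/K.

ΔS_total = 63.9 J/K

ΔS_hot = −Q/T_H = −47300/474 = -99.79 J/K and ΔS_cold = +Q/T_C = 47300/289 = 163.7 J/K.
ΔS_total = -99.79 + 163.7 = 63.9 J/K, positive as the second law requires.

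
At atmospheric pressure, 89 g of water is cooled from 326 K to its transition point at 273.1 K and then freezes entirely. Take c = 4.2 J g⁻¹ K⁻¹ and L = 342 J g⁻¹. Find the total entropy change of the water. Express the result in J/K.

ΔS = -178 J/K

Cooling step: ΔS₁ = m c ln(T_tr/T_i) = 89 × 4.2 × ln(273.1/326) = -66.18 J/K.
Phase change: ΔS₂ = −mL/T_tr = −89 × 342 / 273.1 = -111.5 J/K.
ΔS_total = (-66.18) + (-111.5) = -178 J/K.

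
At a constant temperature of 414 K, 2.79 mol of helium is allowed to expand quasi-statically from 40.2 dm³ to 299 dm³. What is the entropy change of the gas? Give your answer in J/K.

For an isothermal ideal gas ΔS_gas = nR ln(V₂/V₁) = 2.79 × 8.314 × ln(299/40.2) = 46.5 J/K.

ΔS_gas = 46.5 J/K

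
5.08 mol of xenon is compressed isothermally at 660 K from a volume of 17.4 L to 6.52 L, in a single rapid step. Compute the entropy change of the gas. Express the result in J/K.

Entropy is a state function, so ΔS_gas depends only on the end states.
For an isothermal ideal gas ΔS_gas = nR ln(V₂/V₁) = 5.08 × 8.314 × ln(6.52/17.4) = -41.5 J/K.

ΔS_gas = -41.5 J/K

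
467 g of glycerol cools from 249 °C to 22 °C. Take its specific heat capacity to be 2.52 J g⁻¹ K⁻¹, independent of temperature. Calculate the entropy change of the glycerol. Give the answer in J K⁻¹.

ΔS = -671 J/K

In kelvin: T₁ = 522.15 K, T₂ = 295.15 K. ΔS = ∫dQ_rev/T = m c ln(T₂/T₁) = 467 × 2.52 × ln(295.15/522.15) = -671 J/K.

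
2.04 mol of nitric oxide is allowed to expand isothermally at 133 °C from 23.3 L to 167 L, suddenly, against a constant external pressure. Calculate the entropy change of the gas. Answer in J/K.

Entropy is a state function, so ΔS_gas depends only on the end states.
For an isothermal ideal gas ΔS_gas = nR ln(V₂/V₁) = 2.04 × 8.314 × ln(167/23.3) = 33.4 J/K.

ΔS_gas = 33.4 J/K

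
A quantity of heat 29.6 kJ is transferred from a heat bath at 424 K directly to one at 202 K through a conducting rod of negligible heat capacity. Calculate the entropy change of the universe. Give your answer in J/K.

ΔS_total = 76.7 J/K

ΔS_hot = −Q/T_H = −29600/424 = -69.81 J/K and ΔS_cold = +Q/T_C = 29600/202 = 146.5 J/K.
ΔS_total = -69.81 + 146.5 = 76.7 J/K, positive as the second law requires.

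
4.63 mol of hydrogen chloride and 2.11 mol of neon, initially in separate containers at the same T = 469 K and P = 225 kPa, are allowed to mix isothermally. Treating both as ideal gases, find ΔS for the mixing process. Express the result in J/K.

ΔS_mix = 34.8 J/K

Mole fractions: x_A = 4.63/6.74 = 0.687, x_B = 0.313.
ΔS_mix = −R(n_A ln x_A + n_B ln x_B) = −8.314 × (4.63 ln 0.687 + 2.11 ln 0.313) = 34.8 J/K.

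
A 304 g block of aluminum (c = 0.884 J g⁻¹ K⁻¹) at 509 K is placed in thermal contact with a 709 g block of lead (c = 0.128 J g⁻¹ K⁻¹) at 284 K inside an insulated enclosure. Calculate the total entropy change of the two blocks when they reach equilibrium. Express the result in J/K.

Energy balance: T_f = (m₁c₁T₁ + m₂c₂T₂)/(m₁c₁ + m₂c₂) = 452.2 K.
ΔS₁ = m₁c₁ ln(T_f/T₁) = 268.736 × ln(452.2/509) = -31.8 J/K.
ΔS₂ = m₂c₂ ln(T_f/T₂) = 90.752 × ln(452.2/284) = 42.21 J/K.
ΔS_total = -31.8 + 42.21 = 10.4 J/K.

ΔS_total = 10.4 J/K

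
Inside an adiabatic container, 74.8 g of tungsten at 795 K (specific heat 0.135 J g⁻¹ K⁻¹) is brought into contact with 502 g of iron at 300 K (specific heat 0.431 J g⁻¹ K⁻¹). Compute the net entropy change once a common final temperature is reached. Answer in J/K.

Energy balance: T_f = (m₁c₁T₁ + m₂c₂T₂)/(m₁c₁ + m₂c₂) = 322.07 K.
ΔS₁ = m₁c₁ ln(T_f/T₁) = 10.098 × ln(322.07/795) = -9.124 J/K.
ΔS₂ = m₂c₂ ln(T_f/T₂) = 216.362 × ln(322.07/300) = 15.36 J/K.
ΔS_total = -9.124 + 15.36 = 6.24 J/K.

ΔS_total = 6.24 J/K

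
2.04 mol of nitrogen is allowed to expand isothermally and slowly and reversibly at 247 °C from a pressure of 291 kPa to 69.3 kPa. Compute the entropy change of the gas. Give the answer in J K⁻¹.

For an isothermal ideal gas ΔS_gas = nR ln(P₁/P₂) = 2.04 × 8.314 × ln(291/69.3) = 24.3 J/K.

ΔS_gas = 24.3 J/K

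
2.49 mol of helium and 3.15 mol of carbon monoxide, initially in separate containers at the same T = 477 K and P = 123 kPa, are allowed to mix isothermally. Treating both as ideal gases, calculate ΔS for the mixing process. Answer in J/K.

ΔS_mix = 32.2 J/K

Mole fractions: x_A = 2.49/5.64 = 0.441, x_B = 0.559.
ΔS_mix = −R(n_A ln x_A + n_B ln x_B) = −8.314 × (2.49 ln 0.441 + 3.15 ln 0.559) = 32.2 J/K.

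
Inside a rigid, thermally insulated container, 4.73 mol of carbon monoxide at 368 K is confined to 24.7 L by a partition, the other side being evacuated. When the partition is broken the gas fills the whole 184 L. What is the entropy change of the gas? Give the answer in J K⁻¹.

ΔS_gas = 79 J/K

No heat is exchanged and no work is done, so the ideal-gas temperature stays constant.
Entropy is a state function; using a reversible isothermal path, ΔS_gas = nR ln(V₂/V₁) = 4.73 × 8.314 × ln(184/24.7) = 79 J/K.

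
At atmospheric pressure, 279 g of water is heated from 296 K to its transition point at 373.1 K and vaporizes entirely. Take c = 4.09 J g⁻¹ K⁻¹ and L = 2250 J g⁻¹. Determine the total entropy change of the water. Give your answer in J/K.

Warming step: ΔS₁ = m c ln(T_tr/T_i) = 279 × 4.09 × ln(373.1/296) = 264.2 J/K.
Phase change: ΔS₂ = +mL/T_tr = 279 × 2250 / 373.1 = 1683 J/K.
ΔS_total = (264.2) + (1683) = 1950 J/K.

ΔS = 1950 J/K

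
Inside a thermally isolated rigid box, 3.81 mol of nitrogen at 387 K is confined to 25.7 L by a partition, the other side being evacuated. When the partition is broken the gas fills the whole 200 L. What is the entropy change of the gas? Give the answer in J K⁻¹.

ΔS_gas = 65 J/K

No heat is exchanged and no work is done, so the ideal-gas temperature stays constant.
Entropy is a state function; using a reversible isothermal path, ΔS_gas = nR ln(V₂/V₁) = 3.81 × 8.314 × ln(200/25.7) = 65 J/K.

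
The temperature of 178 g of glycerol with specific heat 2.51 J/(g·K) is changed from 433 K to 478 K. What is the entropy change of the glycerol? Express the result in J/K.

ΔS = ∫dQ_rev/T = m c ln(T₂/T₁) = 178 × 2.51 × ln(478/433) = 44.2 J/K.

ΔS = 44.2 J/K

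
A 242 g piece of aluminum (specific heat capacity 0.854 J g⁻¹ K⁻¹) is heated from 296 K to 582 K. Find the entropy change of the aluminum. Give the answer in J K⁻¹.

ΔS = ∫dQ_rev/T = m c ln(T₂/T₁) = 242 × 0.854 × ln(582/296) = 140 J/K.

ΔS = 140 J/K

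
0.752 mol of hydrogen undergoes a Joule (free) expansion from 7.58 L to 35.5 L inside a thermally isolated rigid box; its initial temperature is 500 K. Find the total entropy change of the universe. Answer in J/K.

ΔS_universe = 9.65 J/K

No heat is exchanged and no work is done, so the ideal-gas temperature stays constant.
Entropy is a state function; using a reversible isothermal path, ΔS_gas = nR ln(V₂/V₁) = 0.752 × 8.314 × ln(35.5/7.58) = 9.65 J/K.
The insulated surroundings exchange no heat, so ΔS_surr = 0 and ΔS_universe = ΔS_gas.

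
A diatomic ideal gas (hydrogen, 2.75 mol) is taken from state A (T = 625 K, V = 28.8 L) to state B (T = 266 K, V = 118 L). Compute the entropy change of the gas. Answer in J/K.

Entropy is a state function: ΔS = nC_V ln(T₂/T₁) + nR ln(V₂/V₁), with C_V = 5R/2 = 20.79 J mol⁻¹ K⁻¹ for a diatomic ideal gas.
ΔS = 2.75 × [20.79 × ln(266/625) + 8.314 × ln(118/28.8)] = -16.6 J/K.

ΔS = -16.6 J/K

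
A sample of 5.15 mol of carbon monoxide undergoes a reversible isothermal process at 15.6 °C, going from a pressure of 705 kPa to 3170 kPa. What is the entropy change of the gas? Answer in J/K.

For an isothermal ideal gas ΔS_gas = nR ln(P₁/P₂) = 5.15 × 8.314 × ln(705/3170) = -64.4 J/K.

ΔS_gas = -64.4 J/K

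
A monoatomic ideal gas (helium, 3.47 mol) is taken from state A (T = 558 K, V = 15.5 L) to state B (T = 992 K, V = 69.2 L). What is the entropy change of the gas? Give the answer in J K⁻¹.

ΔS = 68.1 J/K

Entropy is a state function: ΔS = nC_V ln(T₂/T₁) + nR ln(V₂/V₁), with C_V = 3R/2 = 12.47 J mol⁻¹ K⁻¹ for a monoatomic ideal gas.
ΔS = 3.47 × [12.47 × ln(992/558) + 8.314 × ln(69.2/15.5)] = 68.1 J/K.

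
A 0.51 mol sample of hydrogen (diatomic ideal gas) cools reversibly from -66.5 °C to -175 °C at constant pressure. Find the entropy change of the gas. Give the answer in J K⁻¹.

ΔS = -11 J/K

In kelvin: T₁ = 206.65 K, T₂ = 98.15 K. At constant pressure, ΔS = nC_p ln(T₂/T₁) with C_p = 7R/2 = 29.1 J mol⁻¹ K⁻¹.
ΔS = 0.51 × 29.1 × ln(98.15/206.65) = -11 J/K.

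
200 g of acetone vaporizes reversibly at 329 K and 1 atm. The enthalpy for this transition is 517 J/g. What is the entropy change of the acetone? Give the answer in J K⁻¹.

Heat absorbed by the substance: Q = mL = 200 × 517 = 103400 J.
At constant T, ΔS = Q_rev/T = 103400 / 329 = 314 J/K.

ΔS = 314 J/K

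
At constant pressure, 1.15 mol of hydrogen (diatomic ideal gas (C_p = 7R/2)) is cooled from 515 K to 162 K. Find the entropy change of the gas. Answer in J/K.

ΔS = -38.7 J/K

At constant pressure, ΔS = nC_p ln(T₂/T₁) with C_p = 7R/2 = 29.1 J mol⁻¹ K⁻¹.
ΔS = 1.15 × 29.1 × ln(162/515) = -38.7 J/K.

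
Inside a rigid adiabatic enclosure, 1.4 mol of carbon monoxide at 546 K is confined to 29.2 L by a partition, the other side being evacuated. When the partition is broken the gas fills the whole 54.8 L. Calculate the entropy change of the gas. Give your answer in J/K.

For an ideal gas in free expansion Q = 0 and W = 0, so T is unchanged.
Entropy is a state function; using a reversible isothermal path, ΔS_gas = nR ln(V₂/V₁) = 1.4 × 8.314 × ln(54.8/29.2) = 7.33 J/K.

ΔS_gas = 7.33 J/K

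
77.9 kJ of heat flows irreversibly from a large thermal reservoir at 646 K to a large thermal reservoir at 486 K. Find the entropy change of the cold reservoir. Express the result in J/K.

The cold reservoir gains heat Q, so ΔS_cold = +Q/T_C = 77900/486 = 160 J/K.

ΔS_cold = 160 J/K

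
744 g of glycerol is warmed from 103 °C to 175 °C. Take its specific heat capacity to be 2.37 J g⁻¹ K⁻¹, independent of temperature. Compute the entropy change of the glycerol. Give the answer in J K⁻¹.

ΔS = 309 J/K

In kelvin: T₁ = 376.15 K, T₂ = 448.15 K. ΔS = ∫dQ_rev/T = m c ln(T₂/T₁) = 744 × 2.37 × ln(448.15/376.15) = 309 J/K.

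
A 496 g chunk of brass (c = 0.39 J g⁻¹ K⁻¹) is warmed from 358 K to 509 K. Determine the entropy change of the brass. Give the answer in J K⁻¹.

ΔS = 68.1 J/K

ΔS = ∫dQ_rev/T = m c ln(T₂/T₁) = 496 × 0.39 × ln(509/358) = 68.1 J/K.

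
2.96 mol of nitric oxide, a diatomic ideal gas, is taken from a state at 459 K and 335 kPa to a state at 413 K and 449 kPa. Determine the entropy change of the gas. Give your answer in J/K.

ΔS = nC_p ln(T₂/T₁) − nR ln(P₂/P₁), with C_p = 7R/2 = 29.1 J mol⁻¹ K⁻¹ for a diatomic ideal gas.
ΔS = 2.96 × [29.1 × ln(413/459) − 8.314 × ln(449/335)] = -16.3 J/K.

ΔS = -16.3 J/K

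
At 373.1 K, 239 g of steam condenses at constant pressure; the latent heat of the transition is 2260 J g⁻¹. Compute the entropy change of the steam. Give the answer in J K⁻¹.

Heat released by the substance: Q = −mL = −239 × 2260 = −540140 J.
At constant T, ΔS = Q_rev/T = −540140 / 373.1 = -1450 J/K.

ΔS = -1450 J/K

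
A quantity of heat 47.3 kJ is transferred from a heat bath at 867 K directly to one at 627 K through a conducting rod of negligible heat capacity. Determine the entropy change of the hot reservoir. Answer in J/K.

The hot reservoir loses heat Q, so ΔS_hot = −Q/T_H = −47300/867 = -54.6 J/K.

ΔS_hot = -54.6 J/K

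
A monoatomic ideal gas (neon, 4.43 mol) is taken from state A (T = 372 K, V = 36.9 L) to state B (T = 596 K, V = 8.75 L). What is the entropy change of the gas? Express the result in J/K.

ΔS = -27 J/K

Entropy is a state function: ΔS = nC_V ln(T₂/T₁) + nR ln(V₂/V₁), with C_V = 3R/2 = 12.47 J mol⁻¹ K⁻¹ for a monoatomic ideal gas.
ΔS = 4.43 × [12.47 × ln(596/372) + 8.314 × ln(8.75/36.9)] = -27 J/K.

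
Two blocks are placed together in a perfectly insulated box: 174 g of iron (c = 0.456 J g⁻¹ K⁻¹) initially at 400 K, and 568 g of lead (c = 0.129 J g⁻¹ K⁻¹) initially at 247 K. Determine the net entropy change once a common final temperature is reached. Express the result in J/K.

ΔS_total = 4.36 J/K

Energy balance: T_f = (m₁c₁T₁ + m₂c₂T₂)/(m₁c₁ + m₂c₂) = 326.54 K.
ΔS₁ = m₁c₁ ln(T_f/T₁) = 79.344 × ln(326.54/400) = -16.1 J/K.
ΔS₂ = m₂c₂ ln(T_f/T₂) = 73.272 × ln(326.54/247) = 20.46 J/K.
ΔS_total = -16.1 + 20.46 = 4.36 J/K.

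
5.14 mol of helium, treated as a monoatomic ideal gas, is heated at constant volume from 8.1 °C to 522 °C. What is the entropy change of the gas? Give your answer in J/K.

ΔS = 66.6 J/K

In kelvin: T₁ = 281.25 K, T₂ = 795.15 K. At constant volume, ΔS = nC_V ln(T₂/T₁) with C_V = 3R/2 = 12.47 J mol⁻¹ K⁻¹.
ΔS = 5.14 × 12.47 × ln(795.15/281.25) = 66.6 J/K.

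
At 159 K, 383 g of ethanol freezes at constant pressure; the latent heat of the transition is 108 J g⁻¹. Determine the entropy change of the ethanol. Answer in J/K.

Heat released by the substance: Q = −mL = −383 × 108 = −41364 J.
At constant T, ΔS = Q_rev/T = −41364 / 159 = -260 J/K.

ΔS = -260 J/K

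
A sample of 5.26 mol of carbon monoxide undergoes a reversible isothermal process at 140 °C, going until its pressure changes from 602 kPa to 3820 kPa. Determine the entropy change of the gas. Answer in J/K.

ΔS_gas = -80.8 J/K

For an isothermal ideal gas ΔS_gas = nR ln(P₁/P₂) = 5.26 × 8.314 × ln(602/3820) = -80.8 J/K.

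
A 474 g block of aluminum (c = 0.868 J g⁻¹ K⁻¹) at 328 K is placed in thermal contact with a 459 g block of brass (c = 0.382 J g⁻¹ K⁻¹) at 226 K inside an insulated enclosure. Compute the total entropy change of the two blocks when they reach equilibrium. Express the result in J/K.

ΔS_total = 8.08 J/K

Energy balance: T_f = (m₁c₁T₁ + m₂c₂T₂)/(m₁c₁ + m₂c₂) = 297.52 K.
ΔS₁ = m₁c₁ ln(T_f/T₁) = 411.432 × ln(297.52/328) = -40.13 J/K.
ΔS₂ = m₂c₂ ln(T_f/T₂) = 175.338 × ln(297.52/226) = 48.21 J/K.
ΔS_total = -40.13 + 48.21 = 8.08 J/K.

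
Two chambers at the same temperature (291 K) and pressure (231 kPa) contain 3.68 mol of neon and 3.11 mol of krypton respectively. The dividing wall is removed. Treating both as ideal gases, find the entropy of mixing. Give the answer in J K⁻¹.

ΔS_mix = 38.9 J/K

Mole fractions: x_A = 3.68/6.79 = 0.542, x_B = 0.458.
ΔS_mix = −R(n_A ln x_A + n_B ln x_B) = −8.314 × (3.68 ln 0.542 + 3.11 ln 0.458) = 38.9 J/K.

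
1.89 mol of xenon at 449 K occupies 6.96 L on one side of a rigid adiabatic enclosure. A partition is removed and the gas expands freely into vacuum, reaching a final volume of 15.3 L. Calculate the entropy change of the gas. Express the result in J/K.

For an ideal gas in free expansion Q = 0 and W = 0, so T is unchanged.
Entropy is a state function; using a reversible isothermal path, ΔS_gas = nR ln(V₂/V₁) = 1.89 × 8.314 × ln(15.3/6.96) = 12.4 J/K.

ΔS_gas = 12.4 J/K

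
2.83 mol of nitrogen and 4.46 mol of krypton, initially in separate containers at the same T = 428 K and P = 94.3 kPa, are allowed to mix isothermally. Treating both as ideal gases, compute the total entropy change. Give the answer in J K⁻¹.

Mole fractions: x_A = 2.83/7.29 = 0.388, x_B = 0.612.
ΔS_mix = −R(n_A ln x_A + n_B ln x_B) = −8.314 × (2.83 ln 0.388 + 4.46 ln 0.612) = 40.5 J/K.

ΔS_mix = 40.5 J/K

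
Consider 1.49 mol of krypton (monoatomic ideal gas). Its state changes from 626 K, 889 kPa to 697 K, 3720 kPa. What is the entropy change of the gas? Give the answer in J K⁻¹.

ΔS = -14.4 J/K

ΔS = nC_p ln(T₂/T₁) − nR ln(P₂/P₁), with C_p = 5R/2 = 20.79 J mol⁻¹ K⁻¹ for a monoatomic ideal gas.
ΔS = 1.49 × [20.79 × ln(697/626) − 8.314 × ln(3720/889)] = -14.4 J/K.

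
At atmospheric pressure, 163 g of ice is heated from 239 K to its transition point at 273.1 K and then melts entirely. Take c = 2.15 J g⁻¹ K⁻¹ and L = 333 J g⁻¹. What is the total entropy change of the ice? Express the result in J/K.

Warming step: ΔS₁ = m c ln(T_tr/T_i) = 163 × 2.15 × ln(273.1/239) = 46.741 J/K.
Phase change: ΔS₂ = +mL/T_tr = 163 × 333 / 273.1 = 198.75 J/K.
ΔS_total = (46.741) + (198.75) = 245 J/K.

ΔS = 245 J/K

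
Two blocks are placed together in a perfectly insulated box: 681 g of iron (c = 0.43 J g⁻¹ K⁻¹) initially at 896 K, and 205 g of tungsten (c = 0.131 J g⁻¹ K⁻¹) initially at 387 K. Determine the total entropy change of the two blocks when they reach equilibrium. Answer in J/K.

ΔS_total = 6.91 J/K

Energy balance: T_f = (m₁c₁T₁ + m₂c₂T₂)/(m₁c₁ + m₂c₂) = 853.24 K.
ΔS₁ = m₁c₁ ln(T_f/T₁) = 292.83 × ln(853.24/896) = -14.32 J/K.
ΔS₂ = m₂c₂ ln(T_f/T₂) = 26.855 × ln(853.24/387) = 21.23 J/K.
ΔS_total = -14.32 + 21.23 = 6.91 J/K.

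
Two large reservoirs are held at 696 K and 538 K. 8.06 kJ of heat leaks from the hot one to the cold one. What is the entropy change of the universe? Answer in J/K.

ΔS_hot = −Q/T_H = −8060/696 = -11.58 J/K and ΔS_cold = +Q/T_C = 8060/538 = 14.98 J/K.
ΔS_total = -11.58 + 14.98 = 3.4 J/K, positive as the second law requires.

ΔS_total = 3.4 J/K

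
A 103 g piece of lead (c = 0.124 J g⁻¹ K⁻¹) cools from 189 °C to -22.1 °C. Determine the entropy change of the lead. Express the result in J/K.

In kelvin: T₁ = 462.15 K, T₂ = 251.05 K. ΔS = ∫dQ_rev/T = m c ln(T₂/T₁) = 103 × 0.124 × ln(251.05/462.15) = -7.79 J/K.

ΔS = -7.79 J/K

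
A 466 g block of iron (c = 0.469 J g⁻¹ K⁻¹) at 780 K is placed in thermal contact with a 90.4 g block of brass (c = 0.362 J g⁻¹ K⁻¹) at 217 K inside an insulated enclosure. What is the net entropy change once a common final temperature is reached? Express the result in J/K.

ΔS_total = 17.1 J/K

Energy balance: T_f = (m₁c₁T₁ + m₂c₂T₂)/(m₁c₁ + m₂c₂) = 706.68 K.
ΔS₁ = m₁c₁ ln(T_f/T₁) = 218.554 × ln(706.68/780) = -21.58 J/K.
ΔS₂ = m₂c₂ ln(T_f/T₂) = 32.7248 × ln(706.68/217) = 38.64 J/K.
ΔS_total = -21.58 + 38.64 = 17.1 J/K.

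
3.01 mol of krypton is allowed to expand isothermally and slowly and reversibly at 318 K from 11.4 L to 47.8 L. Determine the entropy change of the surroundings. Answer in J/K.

ΔS_surr = -35.9 J/K

For an isothermal ideal gas ΔS_gas = nR ln(V₂/V₁) = 3.01 × 8.314 × ln(47.8/11.4) = 35.9 J/K.
The process is reversible, so ΔS_surr = −ΔS_gas = -35.9 J/K and ΔS_universe = 0.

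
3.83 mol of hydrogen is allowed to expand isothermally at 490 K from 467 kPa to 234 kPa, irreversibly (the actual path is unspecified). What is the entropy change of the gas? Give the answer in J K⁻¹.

ΔS_gas = 22 J/K

Entropy is a state function, so ΔS_gas depends only on the end states.
For an isothermal ideal gas ΔS_gas = nR ln(P₁/P₂) = 3.83 × 8.314 × ln(467/234) = 22 J/K.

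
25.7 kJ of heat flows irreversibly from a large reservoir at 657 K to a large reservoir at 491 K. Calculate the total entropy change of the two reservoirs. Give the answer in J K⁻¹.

ΔS_total = 13.2 J/K

ΔS_hot = −Q/T_H = −25700/657 = -39.12 J/K and ΔS_cold = +Q/T_C = 25700/491 = 52.34 J/K.
ΔS_total = -39.12 + 52.34 = 13.2 J/K, positive as the second law requires.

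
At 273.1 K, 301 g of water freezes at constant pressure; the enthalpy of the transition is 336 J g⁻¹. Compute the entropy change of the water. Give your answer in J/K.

Heat released by the substance: Q = −mL = −301 × 336 = −101136 J.
At constant T, ΔS = Q_rev/T = −101136 / 273.1 = -370 J/K.

ΔS = -370 J/K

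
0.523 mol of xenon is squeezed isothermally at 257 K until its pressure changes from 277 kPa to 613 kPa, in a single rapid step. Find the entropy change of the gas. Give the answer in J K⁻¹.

Entropy is a state function, so ΔS_gas depends only on the end states.
For an isothermal ideal gas ΔS_gas = nR ln(P₁/P₂) = 0.523 × 8.314 × ln(277/613) = -3.45 J/K.

ΔS_gas = -3.45 J/K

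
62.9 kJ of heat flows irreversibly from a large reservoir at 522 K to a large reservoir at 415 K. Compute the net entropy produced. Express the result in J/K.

ΔS_total = 31.1 J/K

ΔS_hot = −Q/T_H = −62900/522 = -120.5 J/K and ΔS_cold = +Q/T_C = 62900/415 = 151.6 J/K.
ΔS_total = -120.5 + 151.6 = 31.1 J/K, positive as the second law requires.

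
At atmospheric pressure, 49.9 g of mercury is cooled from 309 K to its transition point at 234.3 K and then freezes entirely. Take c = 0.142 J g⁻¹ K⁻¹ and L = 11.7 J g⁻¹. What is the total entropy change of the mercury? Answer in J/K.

Cooling step: ΔS₁ = m c ln(T_tr/T_i) = 49.9 × 0.142 × ln(234.3/309) = -1.961 J/K.
Phase change: ΔS₂ = −mL/T_tr = −49.9 × 11.7 / 234.3 = -2.492 J/K.
ΔS_total = (-1.961) + (-2.492) = -4.45 J/K.

ΔS = -4.45 J/K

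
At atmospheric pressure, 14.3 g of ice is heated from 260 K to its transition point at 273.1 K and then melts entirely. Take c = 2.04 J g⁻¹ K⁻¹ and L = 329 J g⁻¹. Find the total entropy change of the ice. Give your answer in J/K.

ΔS = 18.7 J/K

Warming step: ΔS₁ = m c ln(T_tr/T_i) = 14.3 × 2.04 × ln(273.1/260) = 1.434 J/K.
Phase change: ΔS₂ = +mL/T_tr = 14.3 × 329 / 273.1 = 17.23 J/K.
ΔS_total = (1.434) + (17.23) = 18.7 J/K.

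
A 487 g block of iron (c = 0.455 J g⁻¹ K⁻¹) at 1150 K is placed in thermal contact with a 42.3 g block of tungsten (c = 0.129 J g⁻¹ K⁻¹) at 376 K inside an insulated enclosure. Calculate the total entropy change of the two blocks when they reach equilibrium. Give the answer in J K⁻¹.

ΔS_total = 2.4 J/K

Energy balance: T_f = (m₁c₁T₁ + m₂c₂T₂)/(m₁c₁ + m₂c₂) = 1131.4 K.
ΔS₁ = m₁c₁ ln(T_f/T₁) = 221.585 × ln(1131.4/1150) = -3.614 J/K.
ΔS₂ = m₂c₂ ln(T_f/T₂) = 5.4567 × ln(1131.4/376) = 6.011 J/K.
ΔS_total = -3.614 + 6.011 = 2.4 J/K.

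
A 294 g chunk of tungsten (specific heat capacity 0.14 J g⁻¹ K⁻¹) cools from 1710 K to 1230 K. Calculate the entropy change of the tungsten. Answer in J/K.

ΔS = ∫dQ_rev/T = m c ln(T₂/T₁) = 294 × 0.14 × ln(1230/1710) = -13.6 J/K.

ΔS = -13.6 J/K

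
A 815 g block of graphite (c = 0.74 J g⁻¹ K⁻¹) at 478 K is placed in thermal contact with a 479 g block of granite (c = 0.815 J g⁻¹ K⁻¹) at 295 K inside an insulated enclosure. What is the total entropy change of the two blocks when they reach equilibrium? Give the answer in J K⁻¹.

ΔS_total = 26.4 J/K

Energy balance: T_f = (m₁c₁T₁ + m₂c₂T₂)/(m₁c₁ + m₂c₂) = 406.09 K.
ΔS₁ = m₁c₁ ln(T_f/T₁) = 603.1 × ln(406.09/478) = -98.325 J/K.
ΔS₂ = m₂c₂ ln(T_f/T₂) = 390.385 × ln(406.09/295) = 124.77 J/K.
ΔS_total = -98.325 + 124.77 = 26.4 J/K.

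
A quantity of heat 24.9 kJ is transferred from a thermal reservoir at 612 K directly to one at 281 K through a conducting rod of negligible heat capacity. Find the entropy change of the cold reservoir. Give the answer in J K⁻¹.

The cold reservoir gains heat Q, so ΔS_cold = +Q/T_C = 24900/281 = 88.6 J/K.

ΔS_cold = 88.6 J/K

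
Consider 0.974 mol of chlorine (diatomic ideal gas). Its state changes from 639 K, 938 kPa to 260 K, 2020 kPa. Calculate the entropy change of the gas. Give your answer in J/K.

ΔS = -31.7 J/K

ΔS = nC_p ln(T₂/T₁) − nR ln(P₂/P₁), with C_p = 7R/2 = 29.1 J mol⁻¹ K⁻¹ for a diatomic ideal gas.
ΔS = 0.974 × [29.1 × ln(260/639) − 8.314 × ln(2020/938)] = -31.7 J/K.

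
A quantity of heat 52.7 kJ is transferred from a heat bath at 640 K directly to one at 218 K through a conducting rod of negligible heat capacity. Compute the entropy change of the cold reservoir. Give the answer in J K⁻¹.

The cold reservoir gains heat Q, so ΔS_cold = +Q/T_C = 52700/218 = 242 J/K.

ΔS_cold = 242 J/K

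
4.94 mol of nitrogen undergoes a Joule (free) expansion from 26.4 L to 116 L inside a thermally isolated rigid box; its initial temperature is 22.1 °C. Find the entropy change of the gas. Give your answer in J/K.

For an ideal gas in free expansion Q = 0 and W = 0, so T is unchanged.
Entropy is a state function; using a reversible isothermal path, ΔS_gas = nR ln(V₂/V₁) = 4.94 × 8.314 × ln(116/26.4) = 60.8 J/K.

ΔS_gas = 60.8 J/K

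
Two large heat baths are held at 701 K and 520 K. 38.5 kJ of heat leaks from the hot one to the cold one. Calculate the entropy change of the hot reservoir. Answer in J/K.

ΔS_hot = -54.9 J/K

The hot reservoir loses heat Q, so ΔS_hot = −Q/T_H = −38500/701 = -54.9 J/K.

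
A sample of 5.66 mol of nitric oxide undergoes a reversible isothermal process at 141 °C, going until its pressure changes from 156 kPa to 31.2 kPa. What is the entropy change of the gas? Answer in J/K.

For an isothermal ideal gas ΔS_gas = nR ln(P₁/P₂) = 5.66 × 8.314 × ln(156/31.2) = 75.7 J/K.

ΔS_gas = 75.7 J/K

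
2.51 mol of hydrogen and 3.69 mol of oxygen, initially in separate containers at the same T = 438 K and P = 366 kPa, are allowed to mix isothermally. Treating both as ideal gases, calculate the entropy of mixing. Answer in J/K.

ΔS_mix = 34.8 J/K

Mole fractions: x_A = 2.51/6.2 = 0.405, x_B = 0.595.
ΔS_mix = −R(n_A ln x_A + n_B ln x_B) = −8.314 × (2.51 ln 0.405 + 3.69 ln 0.595) = 34.8 J/K.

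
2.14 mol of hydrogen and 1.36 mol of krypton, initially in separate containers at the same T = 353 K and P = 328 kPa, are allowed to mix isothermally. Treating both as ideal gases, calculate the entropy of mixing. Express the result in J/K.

ΔS_mix = 19.4 J/K

Mole fractions: x_A = 2.14/3.5 = 0.611, x_B = 0.389.
ΔS_mix = −R(n_A ln x_A + n_B ln x_B) = −8.314 × (2.14 ln 0.611 + 1.36 ln 0.389) = 19.4 J/K.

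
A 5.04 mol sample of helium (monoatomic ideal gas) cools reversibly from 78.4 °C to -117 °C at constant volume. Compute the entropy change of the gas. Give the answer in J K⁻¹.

ΔS = -51 J/K

In kelvin: T₁ = 351.55 K, T₂ = 156.15 K. At constant volume, ΔS = nC_V ln(T₂/T₁) with C_V = 3R/2 = 12.47 J mol⁻¹ K⁻¹.
ΔS = 5.04 × 12.47 × ln(156.15/351.55) = -51 J/K.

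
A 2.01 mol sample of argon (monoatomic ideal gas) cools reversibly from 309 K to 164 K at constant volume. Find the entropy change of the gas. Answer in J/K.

At constant volume, ΔS = nC_V ln(T₂/T₁) with C_V = 3R/2 = 12.47 J mol⁻¹ K⁻¹.
ΔS = 2.01 × 12.47 × ln(164/309) = -15.9 J/K.

ΔS = -15.9 J/K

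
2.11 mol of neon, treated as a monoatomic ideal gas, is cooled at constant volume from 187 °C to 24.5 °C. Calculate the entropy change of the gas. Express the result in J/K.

ΔS = -11.5 J/K

In kelvin: T₁ = 460.15 K, T₂ = 297.65 K. At constant volume, ΔS = nC_V ln(T₂/T₁) with C_V = 3R/2 = 12.47 J mol⁻¹ K⁻¹.
ΔS = 2.11 × 12.47 × ln(297.65/460.15) = -11.5 J/K.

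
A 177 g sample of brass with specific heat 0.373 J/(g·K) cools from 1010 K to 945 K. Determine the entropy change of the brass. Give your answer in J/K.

ΔS = -4.39 J/K

ΔS = ∫dQ_rev/T = m c ln(T₂/T₁) = 177 × 0.373 × ln(945/1010) = -4.39 J/K.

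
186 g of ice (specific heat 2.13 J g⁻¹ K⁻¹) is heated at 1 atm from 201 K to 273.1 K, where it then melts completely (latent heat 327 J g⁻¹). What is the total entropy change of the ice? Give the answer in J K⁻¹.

ΔS = 344 J/K

Warming step: ΔS₁ = m c ln(T_tr/T_i) = 186 × 2.13 × ln(273.1/201) = 121.4 J/K.
Phase change: ΔS₂ = +mL/T_tr = 186 × 327 / 273.1 = 222.7 J/K.
ΔS_total = (121.4) + (222.7) = 344 J/K.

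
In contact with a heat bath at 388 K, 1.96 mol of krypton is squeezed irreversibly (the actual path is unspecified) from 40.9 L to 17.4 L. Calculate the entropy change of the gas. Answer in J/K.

ΔS_gas = -13.9 J/K

Entropy is a state function, so ΔS_gas depends only on the end states.
For an isothermal ideal gas ΔS_gas = nR ln(V₂/V₁) = 1.96 × 8.314 × ln(17.4/40.9) = -13.9 J/K.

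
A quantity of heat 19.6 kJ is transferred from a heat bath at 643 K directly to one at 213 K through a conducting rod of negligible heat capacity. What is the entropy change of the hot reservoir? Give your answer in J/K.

ΔS_hot = -30.5 J/K

The hot reservoir loses heat Q, so ΔS_hot = −Q/T_H = −19600/643 = -30.5 J/K.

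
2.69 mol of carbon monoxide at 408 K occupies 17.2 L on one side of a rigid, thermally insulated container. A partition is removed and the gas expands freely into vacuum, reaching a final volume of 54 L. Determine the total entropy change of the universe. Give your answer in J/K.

For an ideal gas in free expansion Q = 0 and W = 0, so T is unchanged.
Entropy is a state function; using a reversible isothermal path, ΔS_gas = nR ln(V₂/V₁) = 2.69 × 8.314 × ln(54/17.2) = 25.6 J/K.
The insulated surroundings exchange no heat, so ΔS_surr = 0 and ΔS_universe = ΔS_gas.

ΔS_universe = 25.6 J/K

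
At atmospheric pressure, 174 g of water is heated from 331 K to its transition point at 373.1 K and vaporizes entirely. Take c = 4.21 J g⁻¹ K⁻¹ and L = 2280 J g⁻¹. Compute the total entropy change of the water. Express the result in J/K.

ΔS = 1150 J/K

Warming step: ΔS₁ = m c ln(T_tr/T_i) = 174 × 4.21 × ln(373.1/331) = 87.71 J/K.
Phase change: ΔS₂ = +mL/T_tr = 174 × 2280 / 373.1 = 1063 J/K.
ΔS_total = (87.71) + (1063) = 1150 J/K.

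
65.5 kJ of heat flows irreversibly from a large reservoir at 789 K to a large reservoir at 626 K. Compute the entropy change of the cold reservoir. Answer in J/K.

The cold reservoir gains heat Q, so ΔS_cold = +Q/T_C = 65500/626 = 105 J/K.

ΔS_cold = 105 J/K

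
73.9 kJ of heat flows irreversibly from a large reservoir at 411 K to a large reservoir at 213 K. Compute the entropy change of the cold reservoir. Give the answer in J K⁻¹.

The cold reservoir gains heat Q, so ΔS_cold = +Q/T_C = 73900/213 = 347 J/K.

ΔS_cold = 347 J/K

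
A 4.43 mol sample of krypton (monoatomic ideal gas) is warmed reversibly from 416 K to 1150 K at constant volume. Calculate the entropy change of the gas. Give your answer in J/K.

ΔS = 56.2 J/K

At constant volume, ΔS = nC_V ln(T₂/T₁) with C_V = 3R/2 = 12.47 J mol⁻¹ K⁻¹.
ΔS = 4.43 × 12.47 × ln(1150/416) = 56.2 J/K.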